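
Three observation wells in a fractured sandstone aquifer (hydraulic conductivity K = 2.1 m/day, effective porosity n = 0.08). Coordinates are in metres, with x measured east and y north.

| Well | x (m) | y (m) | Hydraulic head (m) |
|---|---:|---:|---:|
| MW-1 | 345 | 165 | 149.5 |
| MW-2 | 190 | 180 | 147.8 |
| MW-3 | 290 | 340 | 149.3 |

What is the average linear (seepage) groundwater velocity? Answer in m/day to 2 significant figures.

0.30 m/day

With h = a·x + b·y + c and MW-1 as origin, the differences give:
  (-155)·a + 15·b = -1.7
  (-55)·a + 175·b = -0.2
Eliminate b (×175 and ×15, subtract): -26300·a = -294.50 → a = ∂h/∂x = +0.01120
Back-substitute: b = ∂h/∂y = +0.002376.
|∇h| = √(0.01120² + 0.002376²) = 0.01145
Seepage velocity v = K·i/n = 2.1 × 0.01145 / 0.08 = 0.3006 m/day.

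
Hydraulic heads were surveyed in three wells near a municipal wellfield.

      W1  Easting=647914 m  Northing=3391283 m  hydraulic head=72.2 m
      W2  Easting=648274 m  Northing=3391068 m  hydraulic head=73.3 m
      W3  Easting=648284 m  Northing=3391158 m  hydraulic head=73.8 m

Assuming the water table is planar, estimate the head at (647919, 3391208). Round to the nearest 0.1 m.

Differences from W1: to W2 (Δx, Δy, Δh) = (360, -215, +1.1); to W3 = (370, -125, +1.6).
Solve a·Δx + b·Δy = Δh: det = 360·(-125) − 370·(-215) = 34550.
∂h/∂x = [(+1.1)·(-125) − (+1.6)·(-215)] / 34550 = +0.005977
∂h/∂y = [360·(+1.6) − 370·(+1.1)] / 34550 = +0.004891
h(647919, 3391208) = 72.2 + (+0.005977)·(5) + (+0.004891)·(-75) = 72.2 +0.030 -0.367 = 71.863 m.

71.9 m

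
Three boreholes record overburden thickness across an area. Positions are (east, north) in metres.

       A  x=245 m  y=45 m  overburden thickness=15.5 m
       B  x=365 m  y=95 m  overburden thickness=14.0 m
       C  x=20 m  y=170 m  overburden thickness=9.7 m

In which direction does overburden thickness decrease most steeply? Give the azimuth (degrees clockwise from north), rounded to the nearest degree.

354°

With d = a·x + b·y + c and A as origin, the differences give:
  120·a + 50·b = -1.5
  (-225)·a + 125·b = -5.8
Eliminate b (×125 and ×50, subtract): 26250·a = 102.50 → a = ∂d/∂x = +0.003905
Back-substitute: b = ∂d/∂y = -0.03937.
Steepest decrease is along −∇f: components (-0.003905 E, +0.03937 N).
Azimuth = atan2(-0.003905, +0.03937) = 354.3° ≈ 354°.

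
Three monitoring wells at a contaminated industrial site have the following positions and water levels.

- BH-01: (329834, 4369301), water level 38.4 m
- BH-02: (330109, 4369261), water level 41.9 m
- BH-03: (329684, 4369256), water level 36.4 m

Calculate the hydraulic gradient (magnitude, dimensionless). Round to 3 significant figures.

Three-point gradient (reference BH-01): Δ to BH-02 = (275, -40, +3.5), Δ to BH-03 = (-150, -45, -2.0).
∂h/∂x = +0.01293, ∂h/∂y = +0.001361 (det = -18375).
|∇h| = √(0.01293² + 0.001361²) = 0.013

0.0130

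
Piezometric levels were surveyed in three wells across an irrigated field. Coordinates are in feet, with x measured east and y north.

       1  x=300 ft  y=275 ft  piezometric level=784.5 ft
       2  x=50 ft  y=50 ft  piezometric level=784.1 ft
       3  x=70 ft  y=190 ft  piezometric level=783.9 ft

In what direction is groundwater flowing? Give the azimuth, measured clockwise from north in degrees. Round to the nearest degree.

300°

Taking 1 as reference: 2−1 = (-250, -225, -0.4); 3−1 = (-230, -85, -0.6).
Solve a·Δx + b·Δy = Δh: det = (-250)·(-85) − (-230)·(-225) = -30500.
∂h/∂x = [(-0.4)·(-85) − (-0.6)·(-225)] / -30500 = +0.003311
∂h/∂y = [(-250)·(-0.6) − (-230)·(-0.4)] / -30500 = -0.001902
Flow direction (−∇h) has components (-0.003311 E, +0.001902 N).
Azimuth = atan2(E, N) = atan2(-0.003311, +0.001902) = 299.9° ≈ 300°.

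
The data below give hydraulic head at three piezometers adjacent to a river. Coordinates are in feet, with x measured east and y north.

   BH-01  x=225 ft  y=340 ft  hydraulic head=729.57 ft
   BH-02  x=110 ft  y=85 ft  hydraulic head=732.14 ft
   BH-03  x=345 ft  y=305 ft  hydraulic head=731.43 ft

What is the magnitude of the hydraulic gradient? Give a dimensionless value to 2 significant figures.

With h = a·x + b·y + c and BH-01 as origin, the differences give:
  (-115)·a + (-255)·b = +2.57
  120·a + (-35)·b = +1.86
Eliminate b (×(-35) and ×(-255), subtract): 34625·a = 384.350 → a = ∂h/∂x = +0.01110
Back-substitute: b = ∂h/∂y = -0.01508.
|∇h| = √(0.01110² + -0.01508²) = 0.01872

0.019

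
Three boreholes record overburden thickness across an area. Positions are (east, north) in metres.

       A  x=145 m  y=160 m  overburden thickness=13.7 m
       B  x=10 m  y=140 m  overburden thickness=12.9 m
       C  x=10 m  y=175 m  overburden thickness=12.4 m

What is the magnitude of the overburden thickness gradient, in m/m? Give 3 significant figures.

0.0164 m/m

Three-point gradient (reference A): Δ to B = (-135, -20, -0.8), Δ to C = (-135, 15, -1.3).
∂d/∂x = +0.008042, ∂d/∂y = -0.01429 (det = -4725).
|∇f| = √(0.008042² + -0.01429²) = 0.0164 m/m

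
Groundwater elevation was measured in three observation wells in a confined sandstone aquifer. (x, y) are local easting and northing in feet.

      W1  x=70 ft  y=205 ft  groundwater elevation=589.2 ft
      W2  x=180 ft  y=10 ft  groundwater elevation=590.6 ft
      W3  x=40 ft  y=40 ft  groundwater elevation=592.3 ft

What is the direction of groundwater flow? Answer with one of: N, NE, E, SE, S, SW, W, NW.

NE

Taking W1 as reference: W2−W1 = (110, -195, +1.4); W3−W1 = (-30, -165, +3.1).
Solve a·Δx + b·Δy = Δh: det = 110·(-165) − (-30)·(-195) = -24000.
∂h/∂x = [(+1.4)·(-165) − (+3.1)·(-195)] / -24000 = -0.01556
∂h/∂y = [110·(+3.1) − (-30)·(+1.4)] / -24000 = -0.01596
Flow = −∇h = (+0.01556 east, +0.01596 north), which points northeast.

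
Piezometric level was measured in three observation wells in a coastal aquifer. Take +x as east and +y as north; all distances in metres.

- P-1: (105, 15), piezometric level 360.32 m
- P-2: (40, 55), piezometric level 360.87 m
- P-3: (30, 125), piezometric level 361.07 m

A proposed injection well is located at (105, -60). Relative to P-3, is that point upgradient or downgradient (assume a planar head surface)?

downgradient

Differences from P-1: to P-2 (Δx, Δy, Δh) = (-65, 40, +0.55); to P-3 = (-75, 110, +0.75).
Solve a·Δx + b·Δy = Δh: det = (-65)·110 − (-75)·40 = -4150.
∂h/∂x = [(+0.55)·110 − (+0.75)·40] / -4150 = -0.007349
∂h/∂y = [(-65)·(+0.75) − (-75)·(+0.55)] / -4150 = +0.001807
Head at (105, -60) = 360.32 + (-0.007349)·(0) + (+0.001807)·(-75) = 360.18 m.
That is lower than the 361.07 m at P-3, so the point is downgradient.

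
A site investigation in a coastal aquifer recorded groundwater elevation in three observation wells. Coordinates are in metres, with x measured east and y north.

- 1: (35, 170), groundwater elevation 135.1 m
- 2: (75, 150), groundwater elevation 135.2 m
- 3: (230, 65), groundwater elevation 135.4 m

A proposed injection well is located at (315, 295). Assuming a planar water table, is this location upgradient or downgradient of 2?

upgradient

With h = a·x + b·y + c and 1 as origin, the differences give:
  40·a + (-20)·b = +0.1
  195·a + (-105)·b = +0.3
Eliminate b (×(-105) and ×(-20), subtract): -300·a = -4.50 → a = ∂h/∂x = +0.01500
Back-substitute: b = ∂h/∂y = +0.02500.
Head at (315, 295) = 135.1 + (+0.01500)·(280) + (+0.02500)·(125) = 142.42 m.
That is higher than the 135.2 m at 2, so the point is upgradient.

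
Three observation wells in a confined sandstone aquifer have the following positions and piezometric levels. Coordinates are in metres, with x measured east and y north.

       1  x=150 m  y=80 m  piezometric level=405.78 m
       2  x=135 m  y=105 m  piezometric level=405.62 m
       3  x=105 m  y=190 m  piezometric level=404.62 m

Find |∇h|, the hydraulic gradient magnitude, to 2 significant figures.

0.029

Differences from 1: to 2 (Δx, Δy, Δh) = (-15, 25, -0.16); to 3 = (-45, 110, -1.16).
Determinant of the coordinate differences = (-15)·110 − (-45)·25 = -525.
∂h/∂x = [(-0.16)·110 − (-1.16)·25] / -525 = -0.02171
∂h/∂y = [(-15)·(-1.16) − (-45)·(-0.16)] / -525 = -0.01943
|∇h| = √(-0.02171² + -0.01943²) = 0.02914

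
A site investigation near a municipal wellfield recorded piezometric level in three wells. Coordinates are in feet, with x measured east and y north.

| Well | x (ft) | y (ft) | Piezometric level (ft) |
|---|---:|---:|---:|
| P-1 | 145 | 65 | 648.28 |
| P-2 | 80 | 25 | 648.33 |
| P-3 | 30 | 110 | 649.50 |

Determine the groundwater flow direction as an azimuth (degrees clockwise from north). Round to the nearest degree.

145°

With h = a·x + b·y + c and P-1 as origin, the differences give:
  (-65)·a + (-40)·b = +0.05
  (-115)·a + 45·b = +1.22
Eliminate b (×45 and ×(-40), subtract): -7525·a = 51.050 → a = ∂h/∂x = -0.006784
Back-substitute: b = ∂h/∂y = +0.009774.
Flow direction (−∇h) has components (+0.006784 E, -0.009774 N).
Azimuth = atan2(E, N) = atan2(+0.006784, -0.009774) = 145.2° ≈ 145°.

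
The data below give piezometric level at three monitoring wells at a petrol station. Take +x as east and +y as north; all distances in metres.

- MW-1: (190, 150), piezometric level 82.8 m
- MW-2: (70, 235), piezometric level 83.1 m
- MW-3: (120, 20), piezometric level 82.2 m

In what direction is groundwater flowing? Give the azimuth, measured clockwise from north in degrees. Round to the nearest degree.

Taking MW-1 as reference: MW-2−MW-1 = (-120, 85, +0.3); MW-3−MW-1 = (-70, -130, -0.6).
Solve a·Δx + b·Δy = Δh: det = (-120)·(-130) − (-70)·85 = 21550.
∂h/∂x = [(+0.3)·(-130) − (-0.6)·85] / 21550 = +0.0005568
∂h/∂y = [(-120)·(-0.6) − (-70)·(+0.3)] / 21550 = +0.004316
Flow direction (−∇h) has components (-0.0005568 E, -0.004316 N).
Azimuth = atan2(E, N) = atan2(-0.0005568, -0.004316) = 187.4° ≈ 187°.

187°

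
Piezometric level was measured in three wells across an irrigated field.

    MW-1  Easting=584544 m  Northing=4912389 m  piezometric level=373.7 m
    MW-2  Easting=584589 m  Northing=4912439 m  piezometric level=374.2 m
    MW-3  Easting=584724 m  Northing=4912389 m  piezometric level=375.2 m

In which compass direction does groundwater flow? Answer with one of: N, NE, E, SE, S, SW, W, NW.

W

Taking MW-1 as reference: MW-2−MW-1 = (45, 50, +0.5); MW-3−MW-1 = (180, 0, +1.5).
Solve a·Δx + b·Δy = Δh: det = 45·0 − 180·50 = -9000.
∂h/∂x = [(+0.5)·0 − (+1.5)·50] / -9000 = +0.008333
∂h/∂y = [45·(+1.5) − 180·(+0.5)] / -9000 = +0.002500
Flow = −∇h = (-0.008333 east, -0.002500 north), which points west.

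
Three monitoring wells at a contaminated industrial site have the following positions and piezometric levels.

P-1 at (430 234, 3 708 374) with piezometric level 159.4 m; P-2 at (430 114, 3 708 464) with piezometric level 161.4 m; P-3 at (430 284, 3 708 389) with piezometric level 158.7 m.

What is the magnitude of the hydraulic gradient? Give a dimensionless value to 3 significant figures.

0.0150

Differences from P-1: to P-2 (Δx, Δy, Δh) = (-120, 90, +2.0); to P-3 = (50, 15, -0.7).
Determinant of the coordinate differences = (-120)·15 − 50·90 = -6300.
∂h/∂x = [(+2.0)·15 − (-0.7)·90] / -6300 = -0.01476
∂h/∂y = [(-120)·(-0.7) − 50·(+2.0)] / -6300 = +0.002540
|∇h| = √(-0.01476² + 0.002540²) = 0.01498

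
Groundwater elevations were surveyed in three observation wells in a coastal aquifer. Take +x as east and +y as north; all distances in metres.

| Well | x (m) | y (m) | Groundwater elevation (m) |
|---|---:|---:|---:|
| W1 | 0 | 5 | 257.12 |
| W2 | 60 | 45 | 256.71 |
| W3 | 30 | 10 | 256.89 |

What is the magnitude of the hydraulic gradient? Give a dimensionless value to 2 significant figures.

Taking W1 as reference: W2−W1 = (60, 40, -0.41); W3−W1 = (30, 5, -0.23).
Solve a·Δx + b·Δy = Δh: det = 60·5 − 30·40 = -900.
∂h/∂x = [(-0.41)·5 − (-0.23)·40] / -900 = -0.007944
∂h/∂y = [60·(-0.23) − 30·(-0.41)] / -900 = +0.001667
|∇h| = √(-0.007944² + 0.001667²) = 0.008117

0.0081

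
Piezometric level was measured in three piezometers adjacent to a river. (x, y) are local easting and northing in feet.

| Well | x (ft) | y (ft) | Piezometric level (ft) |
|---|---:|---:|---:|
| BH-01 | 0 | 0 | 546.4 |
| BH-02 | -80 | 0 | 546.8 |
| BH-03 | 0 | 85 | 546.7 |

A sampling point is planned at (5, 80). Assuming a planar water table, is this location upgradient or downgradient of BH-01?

∂h/∂x = (546.8 − 546.4) / (-80 − 0) = -0.005000
∂h/∂y = (546.7 − 546.4) / (85 − 0) = +0.003529
Head at (5, 80) = 546.4 + (-0.005000)·(5) + (+0.003529)·(80) = 546.66 ft.
That is higher than the 546.4 ft at BH-01, so the point is upgradient.

upgradient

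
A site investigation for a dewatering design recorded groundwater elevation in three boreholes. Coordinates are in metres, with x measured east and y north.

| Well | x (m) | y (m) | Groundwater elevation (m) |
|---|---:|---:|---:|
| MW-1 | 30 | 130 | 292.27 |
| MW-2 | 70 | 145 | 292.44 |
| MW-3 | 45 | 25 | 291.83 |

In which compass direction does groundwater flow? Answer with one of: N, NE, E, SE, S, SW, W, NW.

SW

Differences from MW-1: to MW-2 (Δx, Δy, Δh) = (40, 15, +0.17); to MW-3 = (15, -105, -0.44).
Solve a·Δx + b·Δy = Δh: det = 40·(-105) − 15·15 = -4425.
∂h/∂x = [(+0.17)·(-105) − (-0.44)·15] / -4425 = +0.002542
∂h/∂y = [40·(-0.44) − 15·(+0.17)] / -4425 = +0.004554
Flow = −∇h = (-0.002542 east, -0.004554 north), which points southwest.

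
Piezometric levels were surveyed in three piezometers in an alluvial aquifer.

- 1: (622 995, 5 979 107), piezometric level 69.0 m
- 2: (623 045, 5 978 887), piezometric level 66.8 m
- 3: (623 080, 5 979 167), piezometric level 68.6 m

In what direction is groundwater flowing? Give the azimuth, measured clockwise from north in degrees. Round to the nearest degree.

127°

Three-point gradient (reference 1): Δ to 2 = (50, -220, -2.2), Δ to 3 = (85, 60, -0.4).
∂h/∂x = -0.01014, ∂h/∂y = +0.007696 (det = 21700).
Flow direction (−∇h) has components (+0.01014 E, -0.007696 N).
Azimuth = atan2(E, N) = atan2(+0.01014, -0.007696) = 127.2° ≈ 127°.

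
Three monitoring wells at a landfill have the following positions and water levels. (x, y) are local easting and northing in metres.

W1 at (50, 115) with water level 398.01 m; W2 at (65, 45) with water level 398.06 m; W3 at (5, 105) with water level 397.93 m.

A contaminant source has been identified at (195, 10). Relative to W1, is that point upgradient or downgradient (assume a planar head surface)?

upgradient

With h = a·x + b·y + c and W1 as origin, the differences give:
  15·a + (-70)·b = +0.05
  (-45)·a + (-10)·b = -0.08
Eliminate b (×(-10) and ×(-70), subtract): -3300·a = -6.100 → a = ∂h/∂x = +0.001848
Back-substitute: b = ∂h/∂y = -0.0003182.
Head at (195, 10) = 398.01 + (+0.001848)·(145) + (-0.0003182)·(-105) = 398.31 m.
That is higher than the 398.01 m at W1, so the point is upgradient.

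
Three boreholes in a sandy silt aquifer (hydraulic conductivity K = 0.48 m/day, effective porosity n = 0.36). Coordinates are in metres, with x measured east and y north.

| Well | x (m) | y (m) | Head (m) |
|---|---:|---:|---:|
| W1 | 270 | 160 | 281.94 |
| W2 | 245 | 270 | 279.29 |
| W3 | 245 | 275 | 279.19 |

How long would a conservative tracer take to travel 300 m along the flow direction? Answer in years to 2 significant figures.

Taking W1 as reference: W2−W1 = (-25, 110, -2.65); W3−W1 = (-25, 115, -2.75).
Solve a·Δx + b·Δy = Δh: det = (-25)·115 − (-25)·110 = -125.
∂h/∂x = [(-2.65)·115 − (-2.75)·110] / -125 = +0.01800
∂h/∂y = [(-25)·(-2.75) − (-25)·(-2.65)] / -125 = -0.02000
|∇h| = √(0.01800² + -0.02000²) = 0.02691
Seepage velocity v = K·i/n = 0.48 × 0.02691 / 0.36 = 0.03588 m/day.
t = 300 / 0.03588 = 8361 days = 22.9 years.

23 years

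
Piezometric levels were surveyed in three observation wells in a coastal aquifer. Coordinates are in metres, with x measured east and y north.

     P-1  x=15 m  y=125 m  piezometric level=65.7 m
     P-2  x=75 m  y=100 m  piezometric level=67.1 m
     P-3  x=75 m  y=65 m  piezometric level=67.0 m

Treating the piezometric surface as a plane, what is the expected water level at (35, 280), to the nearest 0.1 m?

With h = a·x + b·y + c and P-1 as origin, the differences give:
  60·a + (-25)·b = +1.4
  60·a + (-60)·b = +1.3
Eliminate b (×(-60) and ×(-25), subtract): -2100·a = -51.50 → a = ∂h/∂x = +0.02452
Back-substitute: b = ∂h/∂y = +0.002857.
h(35, 280) = 65.7 + (+0.02452)·(20) + (+0.002857)·(155) = 65.7 +0.490 +0.443 = 66.633 m.

66.6 m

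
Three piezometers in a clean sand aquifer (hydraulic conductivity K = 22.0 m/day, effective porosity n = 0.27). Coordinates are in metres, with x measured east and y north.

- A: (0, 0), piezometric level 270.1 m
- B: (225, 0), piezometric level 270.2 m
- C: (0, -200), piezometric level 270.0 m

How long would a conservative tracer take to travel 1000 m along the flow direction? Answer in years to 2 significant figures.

∂h/∂x = (270.2 − 270.1) / (225 − 0) = +0.0004444
∂h/∂y = (270.0 − 270.1) / (-200 − 0) = +0.0005000
|∇h| = √(0.0004444² + 0.0005000²) = 0.0006689
Seepage velocity v = K·i/n = 22.0 × 0.0006689 / 0.27 = 0.0545 m/day.
t = 1000 / 0.0545 = 1.835e+04 days = 50.2 years.

50 years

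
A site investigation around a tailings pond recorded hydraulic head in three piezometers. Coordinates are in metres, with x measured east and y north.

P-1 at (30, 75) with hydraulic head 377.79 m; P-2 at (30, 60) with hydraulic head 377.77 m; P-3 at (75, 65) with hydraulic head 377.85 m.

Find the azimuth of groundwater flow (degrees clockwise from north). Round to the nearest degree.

Taking P-1 as reference: P-2−P-1 = (0, -15, -0.02); P-3−P-1 = (45, -10, +0.06).
Solve a·Δx + b·Δy = Δh: det = 0·(-10) − 45·(-15) = 675.
∂h/∂x = [(-0.02)·(-10) − (+0.06)·(-15)] / 675 = +0.001630
∂h/∂y = [0·(+0.06) − 45·(-0.02)] / 675 = +0.001333
Flow direction (−∇h) has components (-0.001630 E, -0.001333 N).
Azimuth = atan2(E, N) = atan2(-0.001630, -0.001333) = 230.7° ≈ 231°.

231°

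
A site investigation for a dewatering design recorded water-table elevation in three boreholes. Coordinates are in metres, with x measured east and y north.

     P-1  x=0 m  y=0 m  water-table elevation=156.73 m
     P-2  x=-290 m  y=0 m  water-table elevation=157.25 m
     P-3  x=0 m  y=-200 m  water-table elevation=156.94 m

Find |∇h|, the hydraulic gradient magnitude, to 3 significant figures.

0.00208

∂h/∂x = (157.25 − 156.73) / (-290 − 0) = -0.001793
∂h/∂y = (156.94 − 156.73) / (-200 − 0) = -0.001050
|∇h| = √(-0.001793² + -0.001050²) = 0.002078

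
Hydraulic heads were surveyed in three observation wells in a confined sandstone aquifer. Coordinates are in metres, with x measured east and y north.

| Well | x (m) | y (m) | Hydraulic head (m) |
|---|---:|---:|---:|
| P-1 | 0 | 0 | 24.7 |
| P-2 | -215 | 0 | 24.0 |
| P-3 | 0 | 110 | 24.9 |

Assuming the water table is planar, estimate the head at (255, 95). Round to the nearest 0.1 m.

∂h/∂x = (24.0 − 24.7) / (-215 − 0) = +0.003256
∂h/∂y = (24.9 − 24.7) / (110 − 0) = +0.001818
h(255, 95) = 24.7 + (+0.003256)·(255) + (+0.001818)·(95) = 24.7 +0.830 +0.173 = 25.703 m.

25.7 m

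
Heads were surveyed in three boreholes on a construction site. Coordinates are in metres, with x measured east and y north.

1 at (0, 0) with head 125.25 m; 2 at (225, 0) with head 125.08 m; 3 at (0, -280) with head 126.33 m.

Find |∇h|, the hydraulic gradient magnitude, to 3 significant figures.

0.00393

∂h/∂x = (125.08 − 125.25) / (225 − 0) = -0.0007556
∂h/∂y = (126.33 − 125.25) / (-280 − 0) = -0.003857
|∇h| = √(-0.0007556² + -0.003857²) = 0.00393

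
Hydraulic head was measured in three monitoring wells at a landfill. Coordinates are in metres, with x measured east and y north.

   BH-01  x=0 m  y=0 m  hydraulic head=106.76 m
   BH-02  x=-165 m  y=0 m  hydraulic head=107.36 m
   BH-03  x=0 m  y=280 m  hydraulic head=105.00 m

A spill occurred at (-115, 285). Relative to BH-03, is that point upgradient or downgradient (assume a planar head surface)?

∂h/∂x = (107.36 − 106.76) / (-165 − 0) = -0.003636
∂h/∂y = (105.00 − 106.76) / (280 − 0) = -0.006286
Head at (-115, 285) = 106.76 + (-0.003636)·(-115) + (-0.006286)·(285) = 105.39 m.
That is higher than the 105.00 m at BH-03, so the point is upgradient.

upgradient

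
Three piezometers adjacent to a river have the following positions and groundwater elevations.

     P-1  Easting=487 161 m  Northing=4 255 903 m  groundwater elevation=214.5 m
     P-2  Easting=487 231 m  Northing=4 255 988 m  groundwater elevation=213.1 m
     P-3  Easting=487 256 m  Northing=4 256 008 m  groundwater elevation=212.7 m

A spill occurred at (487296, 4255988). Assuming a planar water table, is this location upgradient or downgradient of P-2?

downgradient

Differences from P-1: to P-2 (Δx, Δy, Δh) = (70, 85, -1.4); to P-3 = (95, 105, -1.8).
Solve a·Δx + b·Δy = Δh: det = 70·105 − 95·85 = -725.
∂h/∂x = [(-1.4)·105 − (-1.8)·85] / -725 = -0.008276
∂h/∂y = [70·(-1.8) − 95·(-1.4)] / -725 = -0.009655
Head at (487296, 4255988) = 214.5 + (-0.008276)·(135) + (-0.009655)·(85) = 212.56 m.
That is lower than the 213.1 m at P-2, so the point is downgradient.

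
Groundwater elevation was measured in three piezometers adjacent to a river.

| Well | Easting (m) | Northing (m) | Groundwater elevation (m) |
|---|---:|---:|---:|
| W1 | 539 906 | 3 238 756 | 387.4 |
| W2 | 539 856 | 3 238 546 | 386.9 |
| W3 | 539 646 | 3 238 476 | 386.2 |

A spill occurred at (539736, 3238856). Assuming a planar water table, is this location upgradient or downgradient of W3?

Three-point gradient (reference W1): Δ to W2 = (-50, -210, -0.5), Δ to W3 = (-260, -280, -1.2).
∂h/∂x = +0.002759, ∂h/∂y = +0.001724 (det = -40600).
Head at (539736, 3238856) = 387.4 + (+0.002759)·(-170) + (+0.001724)·(100) = 387.10 m.
That is higher than the 386.2 m at W3, so the point is upgradient.

upgradient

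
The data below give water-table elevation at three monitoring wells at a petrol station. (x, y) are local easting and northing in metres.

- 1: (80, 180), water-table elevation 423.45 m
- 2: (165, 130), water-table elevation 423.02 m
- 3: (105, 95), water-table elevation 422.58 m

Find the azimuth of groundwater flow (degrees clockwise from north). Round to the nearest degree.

186°

Taking 1 as reference: 2−1 = (85, -50, -0.43); 3−1 = (25, -85, -0.87).
Solve a·Δx + b·Δy = Δh: det = 85·(-85) − 25·(-50) = -5975.
∂h/∂x = [(-0.43)·(-85) − (-0.87)·(-50)] / -5975 = +0.001163
∂h/∂y = [85·(-0.87) − 25·(-0.43)] / -5975 = +0.01058
Flow direction (−∇h) has components (-0.001163 E, -0.01058 N).
Azimuth = atan2(E, N) = atan2(-0.001163, -0.01058) = 186.3° ≈ 186°.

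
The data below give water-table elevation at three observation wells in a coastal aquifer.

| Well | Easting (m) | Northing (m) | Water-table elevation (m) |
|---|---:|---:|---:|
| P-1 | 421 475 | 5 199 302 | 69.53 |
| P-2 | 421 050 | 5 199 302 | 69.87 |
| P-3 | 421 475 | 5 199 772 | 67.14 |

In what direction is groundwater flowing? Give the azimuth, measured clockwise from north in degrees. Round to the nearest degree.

009°

∂h/∂x = (69.87 − 69.53) / (421050 − 421475) = -0.0008000
∂h/∂y = (67.14 − 69.53) / (5199772 − 5199302) = -0.005085
Flow direction (−∇h) has components (+0.0008000 E, +0.005085 N).
Azimuth = atan2(E, N) = atan2(+0.0008000, +0.005085) = 8.9° ≈ 009°.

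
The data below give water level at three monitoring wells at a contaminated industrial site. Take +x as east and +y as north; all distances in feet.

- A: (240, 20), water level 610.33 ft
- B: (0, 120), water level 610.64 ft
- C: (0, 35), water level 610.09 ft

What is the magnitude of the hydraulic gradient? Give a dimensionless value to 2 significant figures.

0.0066

Differences from A: to B (Δx, Δy, Δh) = (-240, 100, +0.31); to C = (-240, 15, -0.24).
Determinant of the coordinate differences = (-240)·15 − (-240)·100 = 20400.
∂h/∂x = [(+0.31)·15 − (-0.24)·100] / 20400 = +0.001404
∂h/∂y = [(-240)·(-0.24) − (-240)·(+0.31)] / 20400 = +0.006471
|∇h| = √(0.001404² + 0.006471²) = 0.006622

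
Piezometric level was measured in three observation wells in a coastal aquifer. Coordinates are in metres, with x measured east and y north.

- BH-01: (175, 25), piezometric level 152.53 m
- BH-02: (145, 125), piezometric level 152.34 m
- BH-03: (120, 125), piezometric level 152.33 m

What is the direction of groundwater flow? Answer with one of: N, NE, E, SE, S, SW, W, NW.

Differences from BH-01: to BH-02 (Δx, Δy, Δh) = (-30, 100, -0.19); to BH-03 = (-55, 100, -0.20).
Determinant of the coordinate differences = (-30)·100 − (-55)·100 = 2500.
∂h/∂x = [(-0.19)·100 − (-0.20)·100] / 2500 = +0.0004000
∂h/∂y = [(-30)·(-0.20) − (-55)·(-0.19)] / 2500 = -0.001780
Flow = −∇h = (-0.0004000 east, +0.001780 north), which points north.

N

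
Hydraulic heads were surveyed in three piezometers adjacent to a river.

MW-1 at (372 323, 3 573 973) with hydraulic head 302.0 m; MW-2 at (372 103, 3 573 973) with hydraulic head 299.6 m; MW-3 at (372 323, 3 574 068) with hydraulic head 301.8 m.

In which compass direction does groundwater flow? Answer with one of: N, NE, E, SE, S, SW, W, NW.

W

∂h/∂x = (299.6 − 302.0) / (372103 − 372323) = +0.01091
∂h/∂y = (301.8 − 302.0) / (3574068 − 3573973) = -0.002105
Flow = −∇h = (-0.01091 east, +0.002105 north), which points west.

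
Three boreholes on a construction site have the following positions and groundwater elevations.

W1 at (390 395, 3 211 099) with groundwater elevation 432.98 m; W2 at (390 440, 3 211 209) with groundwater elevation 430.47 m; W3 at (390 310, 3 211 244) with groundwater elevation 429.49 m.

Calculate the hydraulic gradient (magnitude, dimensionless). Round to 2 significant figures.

0.023

With h = a·x + b·y + c and W1 as origin, the differences give:
  45·a + 110·b = -2.51
  (-85)·a + 145·b = -3.49
Eliminate b (×145 and ×110, subtract): 15875·a = 19.950 → a = ∂h/∂x = +0.001257
Back-substitute: b = ∂h/∂y = -0.02333.
|∇h| = √(0.001257² + -0.02333²) = 0.02336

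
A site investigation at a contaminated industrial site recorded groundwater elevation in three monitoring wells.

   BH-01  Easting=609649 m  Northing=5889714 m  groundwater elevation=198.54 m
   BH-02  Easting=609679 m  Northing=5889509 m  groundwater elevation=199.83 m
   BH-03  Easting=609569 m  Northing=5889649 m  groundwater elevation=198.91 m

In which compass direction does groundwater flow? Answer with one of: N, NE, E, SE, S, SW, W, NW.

Three-point gradient (reference BH-01): Δ to BH-02 = (30, -205, +1.29), Δ to BH-03 = (-80, -65, +0.37).
∂h/∂x = +0.0004360, ∂h/∂y = -0.006229 (det = -18350).
Flow = −∇h = (-0.0004360 east, +0.006229 north), which points north.

N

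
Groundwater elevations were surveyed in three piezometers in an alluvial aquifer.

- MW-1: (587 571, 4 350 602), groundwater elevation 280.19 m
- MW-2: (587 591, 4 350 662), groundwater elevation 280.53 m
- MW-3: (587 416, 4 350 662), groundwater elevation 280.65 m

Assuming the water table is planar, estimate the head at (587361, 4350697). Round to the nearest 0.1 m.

Differences from MW-1: to MW-2 (Δx, Δy, Δh) = (20, 60, +0.34); to MW-3 = (-155, 60, +0.46).
Solve a·Δx + b·Δy = Δh: det = 20·60 − (-155)·60 = 10500.
∂h/∂x = [(+0.34)·60 − (+0.46)·60] / 10500 = -0.0006857
∂h/∂y = [20·(+0.46) − (-155)·(+0.34)] / 10500 = +0.005895
h(587361, 4350697) = 280.19 + (-0.0006857)·(-210) + (+0.005895)·(95) = 280.19 +0.144 +0.560 = 280.894 m.

280.9 m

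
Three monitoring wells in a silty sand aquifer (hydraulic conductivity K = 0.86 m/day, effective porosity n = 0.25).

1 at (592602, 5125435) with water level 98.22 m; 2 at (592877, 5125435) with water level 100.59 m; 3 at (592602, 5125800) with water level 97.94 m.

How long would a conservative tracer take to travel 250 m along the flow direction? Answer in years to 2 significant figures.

∂h/∂x = (100.59 − 98.22) / (592877 − 592602) = +0.008618
∂h/∂y = (97.94 − 98.22) / (5125800 − 5125435) = -0.0007671
|∇h| = √(0.008618² + -0.0007671²) = 0.008652
Seepage velocity v = K·i/n = 0.86 × 0.008652 / 0.25 = 0.02976 m/day.
t = 250 / 0.02976 = 8401 days = 23 years.

23 years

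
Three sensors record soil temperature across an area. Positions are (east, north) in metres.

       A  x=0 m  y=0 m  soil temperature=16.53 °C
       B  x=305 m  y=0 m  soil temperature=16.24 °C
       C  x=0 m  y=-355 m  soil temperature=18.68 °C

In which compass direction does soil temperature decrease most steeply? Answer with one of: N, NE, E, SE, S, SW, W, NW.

∂T/∂x = (16.24 − 16.53) / (305 − 0) = -0.0009508
∂T/∂y = (18.68 − 16.53) / (-355 − 0) = -0.006056
Steepest decrease is along −∇f = (+0.0009508 E, +0.006056 N) → north.

N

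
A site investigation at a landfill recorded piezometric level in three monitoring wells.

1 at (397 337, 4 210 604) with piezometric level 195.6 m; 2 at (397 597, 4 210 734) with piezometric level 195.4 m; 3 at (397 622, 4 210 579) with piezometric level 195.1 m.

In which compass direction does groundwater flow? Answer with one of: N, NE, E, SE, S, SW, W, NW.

Three-point gradient (reference 1): Δ to 2 = (260, 130, -0.2), Δ to 3 = (285, -25, -0.5).
∂h/∂x = -0.001607, ∂h/∂y = +0.001676 (det = -43550).
Flow = −∇h = (+0.001607 east, -0.001676 north), which points southeast.

SE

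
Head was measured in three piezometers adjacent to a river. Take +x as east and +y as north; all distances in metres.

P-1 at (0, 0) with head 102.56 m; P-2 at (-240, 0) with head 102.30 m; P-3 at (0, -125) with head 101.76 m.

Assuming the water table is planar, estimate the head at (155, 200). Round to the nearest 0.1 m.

∂h/∂x = (102.30 − 102.56) / (-240 − 0) = +0.001083
∂h/∂y = (101.76 − 102.56) / (-125 − 0) = +0.006400
h(155, 200) = 102.56 + (+0.001083)·(155) + (+0.006400)·(200) = 102.56 +0.168 +1.280 = 104.008 m.

104.0 m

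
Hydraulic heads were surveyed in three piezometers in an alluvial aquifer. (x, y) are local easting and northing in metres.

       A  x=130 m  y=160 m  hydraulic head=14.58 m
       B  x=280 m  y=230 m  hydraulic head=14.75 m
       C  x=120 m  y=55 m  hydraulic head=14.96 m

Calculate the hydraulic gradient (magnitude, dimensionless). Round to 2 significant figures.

Taking A as reference: B−A = (150, 70, +0.17); C−A = (-10, -105, +0.38).
Determinant of the coordinate differences = 150·(-105) − (-10)·70 = -15050.
∂h/∂x = [(+0.17)·(-105) − (+0.38)·70] / -15050 = +0.002953
∂h/∂y = [150·(+0.38) − (-10)·(+0.17)] / -15050 = -0.003900
|∇h| = √(0.002953² + -0.003900²) = 0.004892

0.0049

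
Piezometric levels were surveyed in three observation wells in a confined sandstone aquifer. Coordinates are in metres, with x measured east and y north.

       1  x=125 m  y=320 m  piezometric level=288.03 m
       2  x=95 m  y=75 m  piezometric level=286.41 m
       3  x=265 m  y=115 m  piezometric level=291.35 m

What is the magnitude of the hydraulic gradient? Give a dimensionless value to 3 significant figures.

Taking 1 as reference: 2−1 = (-30, -245, -1.62); 3−1 = (140, -205, +3.32).
Determinant of the coordinate differences = (-30)·(-205) − 140·(-245) = 40450.
∂h/∂x = [(-1.62)·(-205) − (+3.32)·(-245)] / 40450 = +0.02832
∂h/∂y = [(-30)·(+3.32) − 140·(-1.62)] / 40450 = +0.003145
|∇h| = √(0.02832² + 0.003145²) = 0.02849

0.0285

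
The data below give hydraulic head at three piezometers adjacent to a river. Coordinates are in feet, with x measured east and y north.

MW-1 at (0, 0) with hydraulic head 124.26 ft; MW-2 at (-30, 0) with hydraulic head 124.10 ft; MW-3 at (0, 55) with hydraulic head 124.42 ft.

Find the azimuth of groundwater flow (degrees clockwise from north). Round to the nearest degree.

∂h/∂x = (124.10 − 124.26) / (-30 − 0) = +0.005333
∂h/∂y = (124.42 − 124.26) / (55 − 0) = +0.002909
Flow direction (−∇h) has components (-0.005333 E, -0.002909 N).
Azimuth = atan2(E, N) = atan2(-0.005333, -0.002909) = 241.4° ≈ 241°.

241°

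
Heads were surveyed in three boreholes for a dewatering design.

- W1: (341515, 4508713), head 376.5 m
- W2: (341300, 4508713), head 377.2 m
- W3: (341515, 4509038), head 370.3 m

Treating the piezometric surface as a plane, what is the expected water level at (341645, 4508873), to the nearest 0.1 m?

∂h/∂x = (377.2 − 376.5) / (341300 − 341515) = -0.003256
∂h/∂y = (370.3 − 376.5) / (4509038 − 4508713) = -0.01908
h(341645, 4508873) = 376.5 + (-0.003256)·(130) + (-0.01908)·(160) = 376.5 -0.423 -3.052 = 373.024 m.

373.0 m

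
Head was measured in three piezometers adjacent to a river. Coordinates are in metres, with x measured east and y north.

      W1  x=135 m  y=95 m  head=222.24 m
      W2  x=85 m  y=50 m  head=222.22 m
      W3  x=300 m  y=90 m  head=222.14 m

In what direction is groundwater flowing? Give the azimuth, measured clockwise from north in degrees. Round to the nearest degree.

152°

Taking W1 as reference: W2−W1 = (-50, -45, -0.02); W3−W1 = (165, -5, -0.10).
Determinant of the coordinate differences = (-50)·(-5) − 165·(-45) = 7675.
∂h/∂x = [(-0.02)·(-5) − (-0.10)·(-45)] / 7675 = -0.0005733
∂h/∂y = [(-50)·(-0.10) − 165·(-0.02)] / 7675 = +0.001081
Flow direction (−∇h) has components (+0.0005733 E, -0.001081 N).
Azimuth = atan2(E, N) = atan2(+0.0005733, -0.001081) = 152.1° ≈ 152°.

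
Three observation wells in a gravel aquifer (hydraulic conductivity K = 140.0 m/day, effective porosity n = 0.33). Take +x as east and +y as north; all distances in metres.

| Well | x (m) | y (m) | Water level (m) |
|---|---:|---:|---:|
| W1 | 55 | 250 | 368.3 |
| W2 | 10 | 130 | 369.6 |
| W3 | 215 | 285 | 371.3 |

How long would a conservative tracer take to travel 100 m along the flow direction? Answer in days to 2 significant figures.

7.8 days

With h = a·x + b·y + c and W1 as origin, the differences give:
  (-45)·a + (-120)·b = +1.3
  160·a + 35·b = +3.0
Eliminate b (×35 and ×(-120), subtract): 17625·a = 405.50 → a = ∂h/∂x = +0.02301
Back-substitute: b = ∂h/∂y = -0.01946.
|∇h| = √(0.02301² + -0.01946²) = 0.03014
Seepage velocity v = K·i/n = 140.0 × 0.03014 / 0.33 = 12.79 m/day.
t = 100 / 12.79 = 7.819 days.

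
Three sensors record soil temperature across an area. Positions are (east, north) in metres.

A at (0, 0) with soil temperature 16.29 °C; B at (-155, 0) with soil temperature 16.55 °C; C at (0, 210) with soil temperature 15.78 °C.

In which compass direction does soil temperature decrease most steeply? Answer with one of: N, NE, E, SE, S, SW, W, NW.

∂T/∂x = (16.55 − 16.29) / (-155 − 0) = -0.001677
∂T/∂y = (15.78 − 16.29) / (210 − 0) = -0.002429
Steepest decrease is along −∇f = (+0.001677 E, +0.002429 N) → northeast.

NE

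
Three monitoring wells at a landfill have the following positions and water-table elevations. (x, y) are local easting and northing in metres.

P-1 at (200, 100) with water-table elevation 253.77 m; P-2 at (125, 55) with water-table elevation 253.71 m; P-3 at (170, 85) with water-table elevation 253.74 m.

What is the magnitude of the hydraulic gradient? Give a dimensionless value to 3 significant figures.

0.00283

With h = a·x + b·y + c and P-1 as origin, the differences give:
  (-75)·a + (-45)·b = -0.06
  (-30)·a + (-15)·b = -0.03
Eliminate b (×(-15) and ×(-45), subtract): -225·a = -0.450 → a = ∂h/∂x = +0.002000
Back-substitute: b = ∂h/∂y = -0.002000.
|∇h| = √(0.002000² + -0.002000²) = 0.002828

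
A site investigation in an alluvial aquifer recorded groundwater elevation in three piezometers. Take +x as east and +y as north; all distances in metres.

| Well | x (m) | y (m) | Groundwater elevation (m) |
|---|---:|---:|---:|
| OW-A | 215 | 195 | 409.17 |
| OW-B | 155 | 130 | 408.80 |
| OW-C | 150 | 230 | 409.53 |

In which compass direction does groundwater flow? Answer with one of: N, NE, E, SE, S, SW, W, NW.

S

With h = a·x + b·y + c and OW-A as origin, the differences give:
  (-60)·a + (-65)·b = -0.37
  (-65)·a + 35·b = +0.36
Eliminate b (×35 and ×(-65), subtract): -6325·a = 10.450 → a = ∂h/∂x = -0.001652
Back-substitute: b = ∂h/∂y = +0.007217.
Flow = −∇h = (+0.001652 east, -0.007217 north), which points south.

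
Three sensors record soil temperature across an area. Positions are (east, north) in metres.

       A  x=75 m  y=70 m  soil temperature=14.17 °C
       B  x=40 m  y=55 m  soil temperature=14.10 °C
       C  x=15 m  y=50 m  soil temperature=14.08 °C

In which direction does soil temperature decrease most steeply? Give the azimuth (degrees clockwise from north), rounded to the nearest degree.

177°

With T = a·x + b·y + c and A as origin, the differences give:
  (-35)·a + (-15)·b = -0.07
  (-60)·a + (-20)·b = -0.09
Eliminate b (×(-20) and ×(-15), subtract): -200·a = 0.050 → a = ∂T/∂x = -0.0002500
Back-substitute: b = ∂T/∂y = +0.005250.
Steepest decrease is along −∇f: components (+0.0002500 E, -0.005250 N).
Azimuth = atan2(+0.0002500, -0.005250) = 177.3° ≈ 177°.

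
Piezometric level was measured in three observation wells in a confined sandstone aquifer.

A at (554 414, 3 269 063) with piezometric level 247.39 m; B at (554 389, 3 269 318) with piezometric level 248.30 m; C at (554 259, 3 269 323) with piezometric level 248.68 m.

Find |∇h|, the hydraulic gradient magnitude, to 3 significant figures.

0.00432

Three-point gradient (reference A): Δ to B = (-25, 255, +0.91), Δ to C = (-155, 260, +1.29).
∂h/∂x = -0.002796, ∂h/∂y = +0.003294 (det = 33025).
|∇h| = √(-0.002796² + 0.003294²) = 0.004321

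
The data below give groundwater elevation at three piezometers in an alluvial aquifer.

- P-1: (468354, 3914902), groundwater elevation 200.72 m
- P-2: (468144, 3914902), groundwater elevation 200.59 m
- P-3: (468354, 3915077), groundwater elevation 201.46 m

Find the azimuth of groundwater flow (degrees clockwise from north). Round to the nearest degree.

∂h/∂x = (200.59 − 200.72) / (468144 − 468354) = +0.0006190
∂h/∂y = (201.46 − 200.72) / (3915077 − 3914902) = +0.004229
Flow direction (−∇h) has components (-0.0006190 E, -0.004229 N).
Azimuth = atan2(E, N) = atan2(-0.0006190, -0.004229) = 188.3° ≈ 188°.

188°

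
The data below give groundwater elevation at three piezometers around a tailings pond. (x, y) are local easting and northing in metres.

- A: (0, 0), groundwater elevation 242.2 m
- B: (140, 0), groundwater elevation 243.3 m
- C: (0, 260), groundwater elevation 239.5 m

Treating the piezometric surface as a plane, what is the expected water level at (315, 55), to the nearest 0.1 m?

244.1 m

∂h/∂x = (243.3 − 242.2) / (140 − 0) = +0.007857
∂h/∂y = (239.5 − 242.2) / (260 − 0) = -0.01038
h(315, 55) = 242.2 + (+0.007857)·(315) + (-0.01038)·(55) = 242.2 +2.475 -0.571 = 244.104 m.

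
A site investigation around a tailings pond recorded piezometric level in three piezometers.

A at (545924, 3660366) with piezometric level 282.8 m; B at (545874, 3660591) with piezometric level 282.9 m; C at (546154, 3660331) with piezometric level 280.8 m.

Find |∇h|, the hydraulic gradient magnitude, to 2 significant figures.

0.0091

With h = a·x + b·y + c and A as origin, the differences give:
  (-50)·a + 225·b = +0.1
  230·a + (-35)·b = -2.0
Eliminate b (×(-35) and ×225, subtract): -50000·a = 446.50 → a = ∂h/∂x = -0.008930
Back-substitute: b = ∂h/∂y = -0.001540.
|∇h| = √(-0.008930² + -0.001540²) = 0.009062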